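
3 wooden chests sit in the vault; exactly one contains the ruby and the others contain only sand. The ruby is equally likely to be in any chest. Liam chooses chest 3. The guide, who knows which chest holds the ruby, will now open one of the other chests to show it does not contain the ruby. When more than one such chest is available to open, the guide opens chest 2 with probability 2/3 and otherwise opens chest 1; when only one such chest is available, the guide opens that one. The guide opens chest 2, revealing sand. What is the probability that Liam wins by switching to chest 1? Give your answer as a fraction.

3/5

Consider each possible location of the ruby in turn.
If it is in chest 1 (prior 1/3): only chest 2 is available, probability 1; weight (1/3)·1 = 1/3.
If it is in chest 2 (prior 1/3): the guide opened chest 2, so this case is ruled out; weight (1/3)·0 = 0.
If it is in chest 3 (prior 1/3): chest 2 is available, opened with probability 2/3; weight (1/3)·(2/3) = 2/9.
The weights sum to 5/9.
So P(the ruby in chest 1 | the guide opened chest 2) = (1/3) / (5/9) = 3/5.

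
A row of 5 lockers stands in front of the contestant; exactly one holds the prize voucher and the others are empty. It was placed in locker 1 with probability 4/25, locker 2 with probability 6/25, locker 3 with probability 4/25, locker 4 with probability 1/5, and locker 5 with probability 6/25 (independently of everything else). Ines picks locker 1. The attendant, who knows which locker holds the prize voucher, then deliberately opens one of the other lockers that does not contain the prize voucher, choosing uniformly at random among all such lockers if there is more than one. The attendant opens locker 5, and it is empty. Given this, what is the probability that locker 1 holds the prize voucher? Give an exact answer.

1/6

Condition on the true location of the prize voucher.
If it is in locker 1 (prior 4/25): the attendant has 4 equally likely choices, so probability 1/4; weight (4/25)·(1/4) = 1/25.
If it is in locker 2 (prior 6/25): the attendant has 3 equally likely choices, so probability 1/3; weight (6/25)·(1/3) = 2/25.
If it is in locker 3 (prior 4/25): the attendant has 3 equally likely choices, so probability 1/3; weight (4/25)·(1/3) = 4/75.
If it is in locker 4 (prior 1/5): the attendant has 3 equally likely choices, so probability 1/3; weight (1/5)·(1/3) = 1/15.
If it is in locker 5 (prior 6/25): the attendant opened locker 5, so this case is ruled out; weight (6/25)·0 = 0.
The weights sum to 6/25.
So P(the prize voucher in locker 1 | the attendant opened locker 5) = (1/25) / (6/25) = 1/6.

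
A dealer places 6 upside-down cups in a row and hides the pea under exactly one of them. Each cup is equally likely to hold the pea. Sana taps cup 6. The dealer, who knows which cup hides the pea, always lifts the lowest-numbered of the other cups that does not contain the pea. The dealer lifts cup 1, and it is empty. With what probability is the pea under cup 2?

Apply Bayes' rule, conditioning on where the pea actually is.
If it is under cup 1 (prior 1/6): the dealer opened cup 1, so this case is ruled out; weight (1/6)·0 = 0.
If it is under any of cups 2, 3, 4, 5, and 6 (prior 1/6 each): cup 1 is the lowest-numbered option available, probability 1; weight (1/6)·1 = 1/6 each.
The weights sum to 5/6.
So P(the pea under cup 2 | the dealer opened cup 1) = (1/6) / (5/6) = 1/5.

1/5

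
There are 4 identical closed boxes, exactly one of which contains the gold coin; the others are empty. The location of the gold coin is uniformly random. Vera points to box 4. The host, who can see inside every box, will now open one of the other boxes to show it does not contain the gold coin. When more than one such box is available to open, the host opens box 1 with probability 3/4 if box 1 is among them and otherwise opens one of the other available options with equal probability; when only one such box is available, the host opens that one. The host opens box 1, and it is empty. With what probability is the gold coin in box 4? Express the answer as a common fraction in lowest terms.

Condition on the true location of the gold coin.
If it is in box 1 (prior 1/4): the host opened box 1, so this case is ruled out; weight (1/4)·0 = 0.
If it is in any of boxes 2, 3, and 4 (prior 1/4 each): box 1 is available, opened with probability 3/4; weight (1/4)·(3/4) = 3/16 each.
The weights sum to 9/16.
So P(the gold coin in box 4 | the host opened box 1) = (3/16) / (9/16) = 1/3.

1/3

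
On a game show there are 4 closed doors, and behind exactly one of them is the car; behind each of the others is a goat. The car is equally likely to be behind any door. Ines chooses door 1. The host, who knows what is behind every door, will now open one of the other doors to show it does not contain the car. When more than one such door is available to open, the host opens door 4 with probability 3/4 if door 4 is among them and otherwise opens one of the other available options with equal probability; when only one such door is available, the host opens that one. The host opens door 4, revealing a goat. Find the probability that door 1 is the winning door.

Apply Bayes' rule, conditioning on where the car actually is.
If it is behind any of doors 1, 2, and 3 (prior 1/4 each): door 4 is available, opened with probability 3/4; weight (1/4)·(3/4) = 3/16 each.
If it is behind door 4 (prior 1/4): the host opened door 4, so this case is ruled out; weight (1/4)·0 = 0.
The weights sum to 9/16.
So P(the car behind door 1 | the host opened door 4) = (3/16) / (9/16) = 1/3.

1/3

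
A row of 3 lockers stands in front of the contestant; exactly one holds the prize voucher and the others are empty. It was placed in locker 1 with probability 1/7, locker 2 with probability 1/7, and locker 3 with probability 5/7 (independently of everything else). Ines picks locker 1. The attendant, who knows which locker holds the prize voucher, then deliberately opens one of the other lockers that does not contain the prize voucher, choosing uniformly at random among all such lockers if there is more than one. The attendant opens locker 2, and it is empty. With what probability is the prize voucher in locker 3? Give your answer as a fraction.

10/11

Consider each possible location of the prize voucher in turn.
If it is in locker 1 (prior 1/7): the attendant has 2 equally likely choices, so probability 1/2; weight (1/7)·(1/2) = 1/14.
If it is in locker 2 (prior 1/7): the attendant opened locker 2, so this case is ruled out; weight (1/7)·0 = 0.
If it is in locker 3 (prior 5/7): the attendant has no choice, probability 1; weight (5/7)·1 = 5/7.
The weights sum to 11/14.
So P(the prize voucher in locker 3 | the attendant opened locker 2) = (5/7) / (11/14) = 10/11.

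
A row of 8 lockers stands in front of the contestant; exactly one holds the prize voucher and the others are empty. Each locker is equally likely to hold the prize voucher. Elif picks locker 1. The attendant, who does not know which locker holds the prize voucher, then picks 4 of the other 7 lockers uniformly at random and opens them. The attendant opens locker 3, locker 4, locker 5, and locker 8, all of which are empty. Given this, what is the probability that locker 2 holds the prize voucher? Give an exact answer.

1/4

Condition on the true location of the prize voucher.
If it is in any of lockers 1, 2, 6, and 7 (prior 1/8 each): the attendant picks exactly this set with probability 1/35 regardless, and none is the prize; weight (1/8)·(1/35) = 1/280 each.
If it is in any of lockers 3, 4, 5, and 8 (prior 1/8 each): that locker was opened and seen not to hold the prize — ruled out; weight (1/8)·0 = 0 each.
The weights sum to 1/70.
So P(the prize voucher in locker 2 | the attendant opened locker 3, locker 4, locker 5, and locker 8) = (1/280) / (1/70) = 1/4.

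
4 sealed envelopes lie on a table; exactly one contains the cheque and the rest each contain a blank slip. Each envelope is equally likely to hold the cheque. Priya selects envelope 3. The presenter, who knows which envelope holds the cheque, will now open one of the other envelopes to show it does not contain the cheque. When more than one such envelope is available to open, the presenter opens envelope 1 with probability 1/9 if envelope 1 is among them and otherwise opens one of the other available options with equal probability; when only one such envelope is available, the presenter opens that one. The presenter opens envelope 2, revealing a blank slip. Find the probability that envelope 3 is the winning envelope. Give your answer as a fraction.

Condition on the true location of the cheque.
If it is in envelope 1 (prior 1/4): envelope 1 holds the prize so is unavailable; the presenter chooses uniformly among the 2 others, probability 1/2; weight (1/4)·(1/2) = 1/8.
If it is in envelope 2 (prior 1/4): the presenter opened envelope 2, so this case is ruled out; weight (1/4)·0 = 0.
If it is in envelope 3 (prior 1/4): envelope 1 is available but not opened; envelope 2 gets probability (1 − 1/9)/2 = 4/9; weight (1/4)·(4/9) = 1/9.
If it is in envelope 4 (prior 1/4): envelope 1 is available but not opened, probability 8/9; weight (1/4)·(8/9) = 2/9.
The weights sum to 11/24.
So P(the cheque in envelope 3 | the presenter opened envelope 2) = (1/9) / (11/24) = 8/33.

8/33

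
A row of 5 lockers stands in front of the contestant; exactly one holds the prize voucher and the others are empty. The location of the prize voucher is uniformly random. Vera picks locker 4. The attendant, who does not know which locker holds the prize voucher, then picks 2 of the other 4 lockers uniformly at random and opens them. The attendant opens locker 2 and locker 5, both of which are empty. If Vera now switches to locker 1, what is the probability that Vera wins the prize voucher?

1/3

Because the attendant chose which lockers to open without knowing where the prize voucher is, the choice is independent of the prize location. Learning that none of the 2 opened lockers holds the prize voucher simply rules out those 2 locations and leaves the remaining 3 lockers still equally likely by symmetry.
So P(the prize voucher in locker 1) = 1/3.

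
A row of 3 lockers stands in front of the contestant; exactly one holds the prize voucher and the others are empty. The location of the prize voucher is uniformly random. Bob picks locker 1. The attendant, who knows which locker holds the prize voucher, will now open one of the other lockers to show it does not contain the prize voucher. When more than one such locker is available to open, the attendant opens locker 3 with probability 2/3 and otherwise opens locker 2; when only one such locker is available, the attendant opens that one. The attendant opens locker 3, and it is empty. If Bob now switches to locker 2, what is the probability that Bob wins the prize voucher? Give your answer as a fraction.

Apply Bayes' rule, conditioning on where the prize voucher actually is.
If it is in locker 1 (prior 1/3): locker 3 is available, opened with probability 2/3; weight (1/3)·(2/3) = 2/9.
If it is in locker 2 (prior 1/3): only locker 3 is available, probability 1; weight (1/3)·1 = 1/3.
If it is in locker 3 (prior 1/3): the attendant opened locker 3, so this case is ruled out; weight (1/3)·0 = 0.
The weights sum to 5/9.
So P(the prize voucher in locker 2 | the attendant opened locker 3) = (1/3) / (5/9) = 3/5.

3/5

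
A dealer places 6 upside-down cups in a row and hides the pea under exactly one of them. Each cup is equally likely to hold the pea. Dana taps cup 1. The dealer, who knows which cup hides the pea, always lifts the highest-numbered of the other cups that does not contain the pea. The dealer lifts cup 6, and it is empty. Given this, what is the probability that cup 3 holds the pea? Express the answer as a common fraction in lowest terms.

1/5

Apply Bayes' rule, conditioning on where the pea actually is.
If it is under any of cups 1, 2, 3, 4, and 5 (prior 1/6 each): cup 6 is the highest-numbered option available, probability 1; weight (1/6)·1 = 1/6 each.
If it is under cup 6 (prior 1/6): the dealer opened cup 6, so this case is ruled out; weight (1/6)·0 = 0.
The weights sum to 5/6.
So P(the pea under cup 3 | the dealer opened cup 6) = (1/6) / (5/6) = 1/5.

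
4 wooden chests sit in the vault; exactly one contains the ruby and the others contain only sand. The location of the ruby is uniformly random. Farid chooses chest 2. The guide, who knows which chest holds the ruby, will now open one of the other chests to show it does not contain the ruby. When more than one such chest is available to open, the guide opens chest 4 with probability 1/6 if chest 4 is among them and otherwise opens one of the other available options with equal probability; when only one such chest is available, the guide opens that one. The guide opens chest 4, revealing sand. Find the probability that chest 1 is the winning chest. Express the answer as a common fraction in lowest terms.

Apply Bayes' rule, conditioning on where the ruby actually is.
If it is in any of chests 1, 2, and 3 (prior 1/4 each): chest 4 is available, opened with probability 1/6; weight (1/4)·(1/6) = 1/24 each.
If it is in chest 4 (prior 1/4): the guide opened chest 4, so this case is ruled out; weight (1/4)·0 = 0.
The weights sum to 1/8.
So P(the ruby in chest 1 | the guide opened chest 4) = (1/24) / (1/8) = 1/3.

1/3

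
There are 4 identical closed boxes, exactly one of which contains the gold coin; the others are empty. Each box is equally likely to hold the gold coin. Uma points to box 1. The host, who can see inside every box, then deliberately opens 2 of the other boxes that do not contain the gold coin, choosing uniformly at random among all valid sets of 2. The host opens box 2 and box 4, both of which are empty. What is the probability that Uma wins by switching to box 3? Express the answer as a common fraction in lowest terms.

3/4

Apply Bayes' rule, conditioning on where the gold coin actually is.
If it is in box 1 (prior 1/4): the host has 3 equally likely choices, so probability 1/3; weight (1/4)·(1/3) = 1/12.
If it is in either of boxes 2 and 4 (prior 1/4 each): that box was opened and seen not to hold the prize — ruled out; weight (1/4)·0 = 0 each.
If it is in box 3 (prior 1/4): the host has no choice, probability 1; weight (1/4)·1 = 1/4.
The weights sum to 1/3.
So P(the gold coin in box 3 | the host opened box 2 and box 4) = (1/4) / (1/3) = 3/4.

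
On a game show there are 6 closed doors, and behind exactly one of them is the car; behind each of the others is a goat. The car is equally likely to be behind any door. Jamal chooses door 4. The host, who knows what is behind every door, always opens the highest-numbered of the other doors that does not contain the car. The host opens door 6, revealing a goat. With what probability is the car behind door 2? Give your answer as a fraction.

1/5

Consider each possible location of the car in turn.
If it is behind any of doors 1, 2, 3, 4, and 5 (prior 1/6 each): door 6 is the highest-numbered option available, probability 1; weight (1/6)·1 = 1/6 each.
If it is behind door 6 (prior 1/6): the host opened door 6, so this case is ruled out; weight (1/6)·0 = 0.
The weights sum to 5/6.
So P(the car behind door 2 | the host opened door 6) = (1/6) / (5/6) = 1/5.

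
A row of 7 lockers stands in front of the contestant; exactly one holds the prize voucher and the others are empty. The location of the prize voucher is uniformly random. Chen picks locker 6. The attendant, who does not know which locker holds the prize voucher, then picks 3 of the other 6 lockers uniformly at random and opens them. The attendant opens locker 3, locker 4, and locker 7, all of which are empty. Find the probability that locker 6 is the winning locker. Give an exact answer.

Consider each possible location of the prize voucher in turn.
If it is in any of lockers 1, 2, 5, and 6 (prior 1/7 each): the attendant picks exactly this set with probability 1/20 regardless, and none is the prize; weight (1/7)·(1/20) = 1/140 each.
If it is in any of lockers 3, 4, and 7 (prior 1/7 each): that locker was opened and seen not to hold the prize — ruled out; weight (1/7)·0 = 0 each.
The weights sum to 1/35.
So P(the prize voucher in locker 6 | the attendant opened locker 3, locker 4, and locker 7) = (1/140) / (1/35) = 1/4.

1/4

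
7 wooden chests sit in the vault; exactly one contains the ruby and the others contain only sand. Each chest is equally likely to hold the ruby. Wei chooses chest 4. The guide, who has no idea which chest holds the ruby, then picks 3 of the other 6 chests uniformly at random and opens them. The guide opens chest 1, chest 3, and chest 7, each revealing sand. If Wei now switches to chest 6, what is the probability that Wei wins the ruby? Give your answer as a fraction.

Because the guide chose which chests to open without knowing where the ruby is, the choice is independent of the prize location. Learning that none of the 3 opened chests holds the ruby simply rules out those 3 locations and leaves the remaining 4 chests still equally likely by symmetry.
So P(the ruby in chest 6) = 1/4.

1/4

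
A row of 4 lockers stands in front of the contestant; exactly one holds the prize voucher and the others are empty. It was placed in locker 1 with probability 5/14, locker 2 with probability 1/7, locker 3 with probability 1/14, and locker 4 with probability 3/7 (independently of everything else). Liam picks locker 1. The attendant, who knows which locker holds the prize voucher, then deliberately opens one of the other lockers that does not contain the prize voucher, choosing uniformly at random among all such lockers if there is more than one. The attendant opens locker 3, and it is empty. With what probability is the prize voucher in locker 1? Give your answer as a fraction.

Condition on the true location of the prize voucher.
If it is in locker 1 (prior 5/14): the attendant has 3 equally likely choices, so probability 1/3; weight (5/14)·(1/3) = 5/42.
If it is in locker 2 (prior 1/7): the attendant has 2 equally likely choices, so probability 1/2; weight (1/7)·(1/2) = 1/14.
If it is in locker 3 (prior 1/14): the attendant opened locker 3, so this case is ruled out; weight (1/14)·0 = 0.
If it is in locker 4 (prior 3/7): the attendant has 2 equally likely choices, so probability 1/2; weight (3/7)·(1/2) = 3/14.
The weights sum to 17/42.
So P(the prize voucher in locker 1 | the attendant opened locker 3) = (5/42) / (17/42) = 5/17.

5/17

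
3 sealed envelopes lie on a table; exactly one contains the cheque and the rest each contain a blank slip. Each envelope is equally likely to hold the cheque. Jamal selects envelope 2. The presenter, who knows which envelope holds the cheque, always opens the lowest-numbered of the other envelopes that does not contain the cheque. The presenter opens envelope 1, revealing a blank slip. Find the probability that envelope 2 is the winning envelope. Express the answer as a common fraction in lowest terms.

Apply Bayes' rule, conditioning on where the cheque actually is.
If it is in envelope 1 (prior 1/3): the presenter opened envelope 1, so this case is ruled out; weight (1/3)·0 = 0.
If it is in either of envelopes 2 and 3 (prior 1/3 each): envelope 1 is the lowest-numbered option available, probability 1; weight (1/3)·1 = 1/3 each.
The weights sum to 2/3.
So P(the cheque in envelope 2 | the presenter opened envelope 1) = (1/3) / (2/3) = 1/2.

1/2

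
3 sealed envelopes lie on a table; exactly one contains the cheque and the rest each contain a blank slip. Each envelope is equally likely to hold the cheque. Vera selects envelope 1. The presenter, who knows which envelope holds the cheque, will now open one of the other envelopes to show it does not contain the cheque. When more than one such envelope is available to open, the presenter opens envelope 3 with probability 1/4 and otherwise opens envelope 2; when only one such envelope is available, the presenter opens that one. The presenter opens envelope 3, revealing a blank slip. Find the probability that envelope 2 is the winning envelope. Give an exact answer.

Consider each possible location of the cheque in turn.
If it is in envelope 1 (prior 1/3): envelope 3 is available, opened with probability 1/4; weight (1/3)·(1/4) = 1/12.
If it is in envelope 2 (prior 1/3): only envelope 3 is available, probability 1; weight (1/3)·1 = 1/3.
If it is in envelope 3 (prior 1/3): the presenter opened envelope 3, so this case is ruled out; weight (1/3)·0 = 0.
The weights sum to 5/12.
So P(the cheque in envelope 2 | the presenter opened envelope 3) = (1/3) / (5/12) = 4/5.

4/5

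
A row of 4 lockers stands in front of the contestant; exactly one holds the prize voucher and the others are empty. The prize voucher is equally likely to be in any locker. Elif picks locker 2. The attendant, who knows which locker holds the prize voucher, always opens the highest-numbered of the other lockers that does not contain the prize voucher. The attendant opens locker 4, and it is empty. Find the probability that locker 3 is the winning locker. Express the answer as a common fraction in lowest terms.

1/3

Condition on the true location of the prize voucher.
If it is in any of lockers 1, 2, and 3 (prior 1/4 each): locker 4 is the highest-numbered option available, probability 1; weight (1/4)·1 = 1/4 each.
If it is in locker 4 (prior 1/4): the attendant opened locker 4, so this case is ruled out; weight (1/4)·0 = 0.
The weights sum to 3/4.
So P(the prize voucher in locker 3 | the attendant opened locker 4) = (1/4) / (3/4) = 1/3.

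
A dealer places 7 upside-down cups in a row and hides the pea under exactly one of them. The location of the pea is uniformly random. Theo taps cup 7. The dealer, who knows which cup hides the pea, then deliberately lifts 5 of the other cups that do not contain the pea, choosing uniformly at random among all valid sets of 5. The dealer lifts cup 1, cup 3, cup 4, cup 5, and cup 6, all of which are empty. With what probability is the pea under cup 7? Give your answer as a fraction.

1/7

Apply Bayes' rule, conditioning on where the pea actually is.
If it is under any of cups 1, 3, 4, 5, and 6 (prior 1/7 each): that cup was opened and seen not to hold the prize — ruled out; weight (1/7)·0 = 0 each.
If it is under cup 2 (prior 1/7): the dealer has no choice, probability 1; weight (1/7)·1 = 1/7.
If it is under cup 7 (prior 1/7): the dealer has 6 equally likely choices, so probability 1/6; weight (1/7)·(1/6) = 1/42.
The weights sum to 1/6.
So P(the pea under cup 7 | the dealer opened cup 1, cup 3, cup 4, cup 5, and cup 6) = (1/42) / (1/6) = 1/7.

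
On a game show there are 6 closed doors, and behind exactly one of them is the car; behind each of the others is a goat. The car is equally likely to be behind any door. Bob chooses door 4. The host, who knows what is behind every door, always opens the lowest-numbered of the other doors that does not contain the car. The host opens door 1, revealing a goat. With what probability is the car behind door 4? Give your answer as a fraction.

1/5

Consider each possible location of the car in turn.
If it is behind door 1 (prior 1/6): the host opened door 1, so this case is ruled out; weight (1/6)·0 = 0.
If it is behind any of doors 2, 3, 4, 5, and 6 (prior 1/6 each): door 1 is the lowest-numbered option available, probability 1; weight (1/6)·1 = 1/6 each.
The weights sum to 5/6.
So P(the car behind door 4 | the host opened door 1) = (1/6) / (5/6) = 1/5.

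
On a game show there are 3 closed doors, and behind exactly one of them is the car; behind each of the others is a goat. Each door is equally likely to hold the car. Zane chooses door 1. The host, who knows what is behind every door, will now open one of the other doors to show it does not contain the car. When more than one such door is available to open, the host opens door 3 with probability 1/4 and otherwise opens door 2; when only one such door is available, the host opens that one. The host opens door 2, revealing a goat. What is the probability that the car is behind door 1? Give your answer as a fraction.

3/7

Consider each possible location of the car in turn.
If it is behind door 1 (prior 1/3): door 3 is available but not opened, probability 3/4; weight (1/3)·(3/4) = 1/4.
If it is behind door 2 (prior 1/3): the host opened door 2, so this case is ruled out; weight (1/3)·0 = 0.
If it is behind door 3 (prior 1/3): only door 2 is available, probability 1; weight (1/3)·1 = 1/3.
The weights sum to 7/12.
So P(the car behind door 1 | the host opened door 2) = (1/4) / (7/12) = 3/7.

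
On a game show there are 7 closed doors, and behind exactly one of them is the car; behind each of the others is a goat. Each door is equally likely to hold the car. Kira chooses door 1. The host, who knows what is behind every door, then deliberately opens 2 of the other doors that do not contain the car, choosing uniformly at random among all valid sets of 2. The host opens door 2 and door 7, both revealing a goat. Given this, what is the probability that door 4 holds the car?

3/14

Condition on the true location of the car.
If it is behind door 1 (prior 1/7): the host has 15 equally likely choices, so probability 1/15; weight (1/7)·(1/15) = 1/105.
If it is behind either of doors 2 and 7 (prior 1/7 each): that door was opened and seen not to hold the prize — ruled out; weight (1/7)·0 = 0 each.
If it is behind any of doors 3, 4, 5, and 6 (prior 1/7 each): the host has 10 equally likely choices, so probability 1/10; weight (1/7)·(1/10) = 1/70 each.
The weights sum to 1/15.
So P(the car behind door 4 | the host opened door 2 and door 7) = (1/70) / (1/15) = 3/14.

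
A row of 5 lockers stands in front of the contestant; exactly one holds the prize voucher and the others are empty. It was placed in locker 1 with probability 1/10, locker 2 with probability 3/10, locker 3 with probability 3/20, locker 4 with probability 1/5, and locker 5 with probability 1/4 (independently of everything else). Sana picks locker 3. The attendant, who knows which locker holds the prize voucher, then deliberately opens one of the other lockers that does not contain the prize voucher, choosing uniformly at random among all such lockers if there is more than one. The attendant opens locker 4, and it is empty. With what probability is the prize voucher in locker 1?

8/61

Condition on the true location of the prize voucher.
If it is in locker 1 (prior 1/10): the attendant has 3 equally likely choices, so probability 1/3; weight (1/10)·(1/3) = 1/30.
If it is in locker 2 (prior 3/10): the attendant has 3 equally likely choices, so probability 1/3; weight (3/10)·(1/3) = 1/10.
If it is in locker 3 (prior 3/20): the attendant has 4 equally likely choices, so probability 1/4; weight (3/20)·(1/4) = 3/80.
If it is in locker 4 (prior 1/5): the attendant opened locker 4, so this case is ruled out; weight (1/5)·0 = 0.
If it is in locker 5 (prior 1/4): the attendant has 3 equally likely choices, so probability 1/3; weight (1/4)·(1/3) = 1/12.
The weights sum to 61/240.
So P(the prize voucher in locker 1 | the attendant opened locker 4) = (1/30) / (61/240) = 8/61.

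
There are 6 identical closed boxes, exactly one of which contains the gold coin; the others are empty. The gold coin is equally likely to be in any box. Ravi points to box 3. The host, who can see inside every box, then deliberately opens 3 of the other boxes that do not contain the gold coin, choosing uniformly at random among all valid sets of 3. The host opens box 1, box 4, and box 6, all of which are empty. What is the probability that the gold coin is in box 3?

Apply Bayes' rule, conditioning on where the gold coin actually is.
If it is in any of boxes 1, 4, and 6 (prior 1/6 each): that box was opened and seen not to hold the prize — ruled out; weight (1/6)·0 = 0 each.
If it is in either of boxes 2 and 5 (prior 1/6 each): the host has 4 equally likely choices, so probability 1/4; weight (1/6)·(1/4) = 1/24 each.
If it is in box 3 (prior 1/6): the host has 10 equally likely choices, so probability 1/10; weight (1/6)·(1/10) = 1/60.
The weights sum to 1/10.
So P(the gold coin in box 3 | the host opened box 1, box 4, and box 6) = (1/60) / (1/10) = 1/6.

1/6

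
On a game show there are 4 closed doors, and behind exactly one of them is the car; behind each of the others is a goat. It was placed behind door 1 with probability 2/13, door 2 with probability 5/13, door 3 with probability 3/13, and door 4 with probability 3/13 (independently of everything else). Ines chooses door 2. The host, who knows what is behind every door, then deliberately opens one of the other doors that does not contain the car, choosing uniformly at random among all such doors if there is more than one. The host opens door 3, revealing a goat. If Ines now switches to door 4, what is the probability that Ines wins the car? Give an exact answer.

Consider each possible location of the car in turn.
If it is behind door 1 (prior 2/13): the host has 2 equally likely choices, so probability 1/2; weight (2/13)·(1/2) = 1/13.
If it is behind door 2 (prior 5/13): the host has 3 equally likely choices, so probability 1/3; weight (5/13)·(1/3) = 5/39.
If it is behind door 3 (prior 3/13): the host opened door 3, so this case is ruled out; weight (3/13)·0 = 0.
If it is behind door 4 (prior 3/13): the host has 2 equally likely choices, so probability 1/2; weight (3/13)·(1/2) = 3/26.
The weights sum to 25/78.
So P(the car behind door 4 | the host opened door 3) = (3/26) / (25/78) = 9/25.

9/25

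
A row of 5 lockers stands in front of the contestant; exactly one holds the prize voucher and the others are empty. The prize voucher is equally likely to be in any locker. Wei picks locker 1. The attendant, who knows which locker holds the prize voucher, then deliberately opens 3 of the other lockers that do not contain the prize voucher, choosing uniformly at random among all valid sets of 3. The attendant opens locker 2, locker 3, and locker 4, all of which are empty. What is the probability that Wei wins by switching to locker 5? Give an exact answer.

Consider each possible location of the prize voucher in turn.
If it is in locker 1 (prior 1/5): the attendant has 4 equally likely choices, so probability 1/4; weight (1/5)·(1/4) = 1/20.
If it is in any of lockers 2, 3, and 4 (prior 1/5 each): that locker was opened and seen not to hold the prize — ruled out; weight (1/5)·0 = 0 each.
If it is in locker 5 (prior 1/5): the attendant has no choice, probability 1; weight (1/5)·1 = 1/5.
The weights sum to 1/4.
So P(the prize voucher in locker 5 | the attendant opened locker 2, locker 3, and locker 4) = (1/5) / (1/4) = 4/5.

4/5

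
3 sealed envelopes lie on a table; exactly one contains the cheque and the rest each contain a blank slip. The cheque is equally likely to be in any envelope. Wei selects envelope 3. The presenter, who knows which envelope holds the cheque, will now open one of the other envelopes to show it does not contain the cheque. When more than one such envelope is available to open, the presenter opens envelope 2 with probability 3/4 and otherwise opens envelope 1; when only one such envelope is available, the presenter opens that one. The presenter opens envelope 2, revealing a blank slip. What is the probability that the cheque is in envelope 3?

Apply Bayes' rule, conditioning on where the cheque actually is.
If it is in envelope 1 (prior 1/3): only envelope 2 is available, probability 1; weight (1/3)·1 = 1/3.
If it is in envelope 2 (prior 1/3): the presenter opened envelope 2, so this case is ruled out; weight (1/3)·0 = 0.
If it is in envelope 3 (prior 1/3): envelope 2 is available, opened with probability 3/4; weight (1/3)·(3/4) = 1/4.
The weights sum to 7/12.
So P(the cheque in envelope 3 | the presenter opened envelope 2) = (1/4) / (7/12) = 3/7.

3/7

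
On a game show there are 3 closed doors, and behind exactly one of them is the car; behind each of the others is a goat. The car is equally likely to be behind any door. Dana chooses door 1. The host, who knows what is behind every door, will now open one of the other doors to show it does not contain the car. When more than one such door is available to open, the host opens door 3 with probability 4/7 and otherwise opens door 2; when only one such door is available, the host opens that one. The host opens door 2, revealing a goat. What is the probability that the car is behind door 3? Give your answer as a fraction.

7/10

Condition on the true location of the car.
If it is behind door 1 (prior 1/3): door 3 is available but not opened, probability 3/7; weight (1/3)·(3/7) = 1/7.
If it is behind door 2 (prior 1/3): the host opened door 2, so this case is ruled out; weight (1/3)·0 = 0.
If it is behind door 3 (prior 1/3): only door 2 is available, probability 1; weight (1/3)·1 = 1/3.
The weights sum to 10/21.
So P(the car behind door 3 | the host opened door 2) = (1/3) / (10/21) = 7/10.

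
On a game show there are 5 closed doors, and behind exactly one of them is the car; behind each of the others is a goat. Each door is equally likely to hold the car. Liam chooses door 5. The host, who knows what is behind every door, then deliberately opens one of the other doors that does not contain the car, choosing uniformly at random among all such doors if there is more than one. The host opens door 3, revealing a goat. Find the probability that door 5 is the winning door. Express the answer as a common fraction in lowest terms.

Apply Bayes' rule, conditioning on where the car actually is.
If it is behind any of doors 1, 2, and 4 (prior 1/5 each): the host has 3 equally likely choices, so probability 1/3; weight (1/5)·(1/3) = 1/15 each.
If it is behind door 3 (prior 1/5): the host opened door 3, so this case is ruled out; weight (1/5)·0 = 0.
If it is behind door 5 (prior 1/5): the host has 4 equally likely choices, so probability 1/4; weight (1/5)·(1/4) = 1/20.
The weights sum to 1/4.
So P(the car behind door 5 | the host opened door 3) = (1/20) / (1/4) = 1/5.

1/5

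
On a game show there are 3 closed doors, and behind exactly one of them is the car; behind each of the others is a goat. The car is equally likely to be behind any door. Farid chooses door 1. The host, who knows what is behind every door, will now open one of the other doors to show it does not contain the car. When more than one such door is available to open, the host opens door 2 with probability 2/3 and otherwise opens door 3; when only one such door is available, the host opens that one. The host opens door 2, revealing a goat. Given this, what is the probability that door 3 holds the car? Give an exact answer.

Condition on the true location of the car.
If it is behind door 1 (prior 1/3): door 2 is available, opened with probability 2/3; weight (1/3)·(2/3) = 2/9.
If it is behind door 2 (prior 1/3): the host opened door 2, so this case is ruled out; weight (1/3)·0 = 0.
If it is behind door 3 (prior 1/3): only door 2 is available, probability 1; weight (1/3)·1 = 1/3.
The weights sum to 5/9.
So P(the car behind door 3 | the host opened door 2) = (1/3) / (5/9) = 3/5.

3/5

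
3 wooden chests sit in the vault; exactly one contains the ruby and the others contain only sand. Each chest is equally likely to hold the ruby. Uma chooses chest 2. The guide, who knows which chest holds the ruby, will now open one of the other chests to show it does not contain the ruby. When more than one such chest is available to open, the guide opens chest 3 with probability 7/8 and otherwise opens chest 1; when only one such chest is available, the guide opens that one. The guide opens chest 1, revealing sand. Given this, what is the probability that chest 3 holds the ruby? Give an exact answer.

8/9

Consider each possible location of the ruby in turn.
If it is in chest 1 (prior 1/3): the guide opened chest 1, so this case is ruled out; weight (1/3)·0 = 0.
If it is in chest 2 (prior 1/3): chest 3 is available but not opened, probability 1/8; weight (1/3)·(1/8) = 1/24.
If it is in chest 3 (prior 1/3): only chest 1 is available, probability 1; weight (1/3)·1 = 1/3.
The weights sum to 3/8.
So P(the ruby in chest 3 | the guide opened chest 1) = (1/3) / (3/8) = 8/9.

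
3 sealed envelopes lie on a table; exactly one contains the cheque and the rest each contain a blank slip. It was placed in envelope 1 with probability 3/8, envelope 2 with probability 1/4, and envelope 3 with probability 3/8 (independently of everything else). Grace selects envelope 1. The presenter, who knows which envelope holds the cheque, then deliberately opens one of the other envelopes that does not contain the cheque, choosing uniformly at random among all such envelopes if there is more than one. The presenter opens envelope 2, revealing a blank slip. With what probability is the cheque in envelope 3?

Apply Bayes' rule, conditioning on where the cheque actually is.
If it is in envelope 1 (prior 3/8): the presenter has 2 equally likely choices, so probability 1/2; weight (3/8)·(1/2) = 3/16.
If it is in envelope 2 (prior 1/4): the presenter opened envelope 2, so this case is ruled out; weight (1/4)·0 = 0.
If it is in envelope 3 (prior 3/8): the presenter has no choice, probability 1; weight (3/8)·1 = 3/8.
The weights sum to 9/16.
So P(the cheque in envelope 3 | the presenter opened envelope 2) = (3/8) / (9/16) = 2/3.

2/3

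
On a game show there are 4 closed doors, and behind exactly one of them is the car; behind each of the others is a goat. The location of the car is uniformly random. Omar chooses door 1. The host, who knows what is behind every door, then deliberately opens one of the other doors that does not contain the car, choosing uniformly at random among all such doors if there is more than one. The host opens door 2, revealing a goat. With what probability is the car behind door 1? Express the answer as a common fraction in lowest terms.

1/4

Consider each possible location of the car in turn.
If it is behind door 1 (prior 1/4): the host has 3 equally likely choices, so probability 1/3; weight (1/4)·(1/3) = 1/12.
If it is behind door 2 (prior 1/4): the host opened door 2, so this case is ruled out; weight (1/4)·0 = 0.
If it is behind either of doors 3 and 4 (prior 1/4 each): the host has 2 equally likely choices, so probability 1/2; weight (1/4)·(1/2) = 1/8 each.
The weights sum to 1/3.
So P(the car behind door 1 | the host opened door 2) = (1/12) / (1/3) = 1/4.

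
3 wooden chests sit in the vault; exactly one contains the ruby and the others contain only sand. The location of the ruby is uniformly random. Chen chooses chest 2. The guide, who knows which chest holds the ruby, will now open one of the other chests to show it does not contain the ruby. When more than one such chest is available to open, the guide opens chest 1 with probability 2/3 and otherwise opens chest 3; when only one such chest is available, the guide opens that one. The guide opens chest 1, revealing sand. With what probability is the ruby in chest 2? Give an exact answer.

Consider each possible location of the ruby in turn.
If it is in chest 1 (prior 1/3): the guide opened chest 1, so this case is ruled out; weight (1/3)·0 = 0.
If it is in chest 2 (prior 1/3): chest 1 is available, opened with probability 2/3; weight (1/3)·(2/3) = 2/9.
If it is in chest 3 (prior 1/3): only chest 1 is available, probability 1; weight (1/3)·1 = 1/3.
The weights sum to 5/9.
So P(the ruby in chest 2 | the guide opened chest 1) = (2/9) / (5/9) = 2/5.

2/5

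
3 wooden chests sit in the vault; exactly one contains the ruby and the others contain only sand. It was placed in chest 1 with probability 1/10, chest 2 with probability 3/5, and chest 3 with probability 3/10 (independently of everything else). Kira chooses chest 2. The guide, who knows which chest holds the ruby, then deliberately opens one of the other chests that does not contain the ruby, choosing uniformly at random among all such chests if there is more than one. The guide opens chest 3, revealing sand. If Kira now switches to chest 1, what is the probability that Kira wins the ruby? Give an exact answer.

Condition on the true location of the ruby.
If it is in chest 1 (prior 1/10): the guide has no choice, probability 1; weight (1/10)·1 = 1/10.
If it is in chest 2 (prior 3/5): the guide has 2 equally likely choices, so probability 1/2; weight (3/5)·(1/2) = 3/10.
If it is in chest 3 (prior 3/10): the guide opened chest 3, so this case is ruled out; weight (3/10)·0 = 0.
The weights sum to 2/5.
So P(the ruby in chest 1 | the guide opened chest 3) = (1/10) / (2/5) = 1/4.

1/4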